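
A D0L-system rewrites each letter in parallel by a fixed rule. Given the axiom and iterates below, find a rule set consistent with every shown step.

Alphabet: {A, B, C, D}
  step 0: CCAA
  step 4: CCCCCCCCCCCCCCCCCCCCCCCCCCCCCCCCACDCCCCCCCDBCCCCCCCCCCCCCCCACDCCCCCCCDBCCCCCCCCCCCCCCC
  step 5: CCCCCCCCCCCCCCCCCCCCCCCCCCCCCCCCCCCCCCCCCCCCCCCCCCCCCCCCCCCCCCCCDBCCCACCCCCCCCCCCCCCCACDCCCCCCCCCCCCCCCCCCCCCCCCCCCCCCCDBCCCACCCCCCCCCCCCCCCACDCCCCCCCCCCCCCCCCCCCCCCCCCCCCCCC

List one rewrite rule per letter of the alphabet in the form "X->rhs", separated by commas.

A->DBC, B->DC, C->CC, D->AC

  step 4 ⇒ step 5: CCCCCCCCCCCCCCCCCCCCCCCCCCCCCCCCACDCCCCCCCDBCCCCCCCCCCCCCCCACDCCCCCCCDBCCCCCCCCCCCCCCC ⇒ CC·CC·CC·CC·CC·CC·CC·CC·CC·CC·CC·CC·CC·CC·CC·CC·CC·CC·CC·CC·CC·CC·CC·CC·CC·CC·CC·CC·CC·CC·CC·CC·DBC·CC·AC·CC·CC·CC·CC·CC·CC·CC·AC·DC·CC·CC·CC·CC·CC·CC·CC·CC·CC·CC·CC·CC·CC·CC·CC·DBC·CC·AC·CC·CC·CC·CC·CC·CC·CC·AC·DC·CC·CC·CC·CC·CC·CC·CC·CC·CC·CC·CC·CC·CC·CC·CC
    A ↦ DBC
    B ↦ DC
    C ↦ CC
    D ↦ AC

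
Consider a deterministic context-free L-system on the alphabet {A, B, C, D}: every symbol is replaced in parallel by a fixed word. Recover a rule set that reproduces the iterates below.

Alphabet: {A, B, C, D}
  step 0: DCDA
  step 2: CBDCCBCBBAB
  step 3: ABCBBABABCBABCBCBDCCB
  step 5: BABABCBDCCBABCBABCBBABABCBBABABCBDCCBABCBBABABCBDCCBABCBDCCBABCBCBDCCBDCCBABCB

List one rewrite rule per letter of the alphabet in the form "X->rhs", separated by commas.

  step 2 ⇒ step 3: CBDCCBCBBAB ⇒ AB·CB·B·AB·AB·CB·AB·CB·CB·DC·CB
    A ↦ DC
    B ↦ CB
    C ↦ AB
    D ↦ B

A->DC, B->CB, C->AB, D->B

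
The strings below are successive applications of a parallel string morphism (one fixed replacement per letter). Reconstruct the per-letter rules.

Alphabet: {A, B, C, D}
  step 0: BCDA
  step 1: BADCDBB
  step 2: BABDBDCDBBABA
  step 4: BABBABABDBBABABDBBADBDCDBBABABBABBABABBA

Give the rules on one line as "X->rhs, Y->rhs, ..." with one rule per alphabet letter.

  step 1 ⇒ step 2: BADCDBB ⇒ BA·B·DB·DC·DB·BA·BA
    A ↦ B
    B ↦ BA
    C ↦ DC
    D ↦ DB

A->B, B->BA, C->DC, D->DB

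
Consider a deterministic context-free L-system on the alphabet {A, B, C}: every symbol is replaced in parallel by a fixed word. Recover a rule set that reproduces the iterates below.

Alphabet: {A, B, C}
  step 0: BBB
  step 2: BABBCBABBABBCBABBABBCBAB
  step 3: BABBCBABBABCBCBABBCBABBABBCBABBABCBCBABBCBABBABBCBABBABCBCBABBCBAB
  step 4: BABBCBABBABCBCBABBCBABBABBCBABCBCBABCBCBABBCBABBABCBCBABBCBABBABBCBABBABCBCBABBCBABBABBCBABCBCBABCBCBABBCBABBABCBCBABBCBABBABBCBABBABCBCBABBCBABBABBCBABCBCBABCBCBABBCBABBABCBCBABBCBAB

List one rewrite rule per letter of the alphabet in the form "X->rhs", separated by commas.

  step 3 ⇒ step 4: BABBCBABBABCBCBABBCBABBABBCBABBABCBCBABBCBABBABBCBABBABCBCBABBCBAB ⇒ BAB·BC·BAB·BAB·CBC·BAB·BC·BAB·BAB·BC·BAB·CBC·BAB·CBC·BAB·BC·BAB·BAB·CBC·BAB·BC·BAB·BAB·BC·BAB·BAB·CBC·BAB·BC·BAB·BAB·BC·BAB·CBC·BAB·CBC·BAB·BC·BAB·BAB·CBC·BAB·BC·BAB·BAB·BC·BAB·BAB·CBC·BAB·BC·BAB·BAB·BC·BAB·CBC·BAB·CBC·BAB·BC·BAB·BAB·CBC·BAB·BC·BAB
    A ↦ BC
    B ↦ BAB
    C ↦ CBC

A->BC, B->BAB, C->CBC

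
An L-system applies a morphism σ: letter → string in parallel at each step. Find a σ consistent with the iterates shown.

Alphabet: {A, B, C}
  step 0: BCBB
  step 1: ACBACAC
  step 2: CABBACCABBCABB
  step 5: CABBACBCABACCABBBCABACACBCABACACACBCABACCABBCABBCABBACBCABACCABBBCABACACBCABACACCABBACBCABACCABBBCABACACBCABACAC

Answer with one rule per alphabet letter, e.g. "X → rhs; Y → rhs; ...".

A->CAB, B->AC, C->B

  step 1 ⇒ step 2: ACBACAC ⇒ CAB·B·AC·CAB·B·CAB·B
    A ↦ CAB
    B ↦ AC
    C ↦ B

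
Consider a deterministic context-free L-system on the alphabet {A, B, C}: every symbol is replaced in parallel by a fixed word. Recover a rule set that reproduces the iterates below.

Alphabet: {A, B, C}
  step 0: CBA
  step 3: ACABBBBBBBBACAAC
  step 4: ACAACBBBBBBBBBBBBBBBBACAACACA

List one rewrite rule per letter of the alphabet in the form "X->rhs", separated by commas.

A->AC, B->BB, C->A

  step 3 ⇒ step 4: ACABBBBBBBBACAAC ⇒ AC·A·AC·BB·BB·BB·BB·BB·BB·BB·BB·AC·A·AC·AC·A
    A ↦ AC
    B ↦ BB
    C ↦ A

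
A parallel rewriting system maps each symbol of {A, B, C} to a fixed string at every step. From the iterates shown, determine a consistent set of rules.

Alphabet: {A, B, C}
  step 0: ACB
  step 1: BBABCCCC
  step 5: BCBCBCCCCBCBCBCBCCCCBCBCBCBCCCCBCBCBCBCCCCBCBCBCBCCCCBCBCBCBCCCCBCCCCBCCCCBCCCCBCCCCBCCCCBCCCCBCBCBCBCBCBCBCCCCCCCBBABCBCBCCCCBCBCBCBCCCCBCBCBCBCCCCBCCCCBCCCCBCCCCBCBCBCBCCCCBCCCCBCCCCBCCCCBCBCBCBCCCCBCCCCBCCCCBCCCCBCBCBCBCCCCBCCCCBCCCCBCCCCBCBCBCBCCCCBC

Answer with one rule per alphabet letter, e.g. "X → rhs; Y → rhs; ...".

  step 0 ⇒ step 1: ACB ⇒ BBA·BC·CCC
    A ↦ BBA
    B ↦ CCC
    C ↦ BC

A->BBA, B->CCC, C->BC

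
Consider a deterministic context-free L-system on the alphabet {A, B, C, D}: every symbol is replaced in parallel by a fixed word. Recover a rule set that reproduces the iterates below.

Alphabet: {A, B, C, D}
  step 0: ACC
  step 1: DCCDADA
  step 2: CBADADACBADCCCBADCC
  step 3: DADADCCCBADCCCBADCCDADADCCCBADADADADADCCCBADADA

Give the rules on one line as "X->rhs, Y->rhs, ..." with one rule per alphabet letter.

A->DCC, B->DA, C->DA, D->CBA

  step 2 ⇒ step 3: CBADADACBADCCCBADCC ⇒ DA·DA·DCC·CBA·DCC·CBA·DCC·DA·DA·DCC·CBA·DA·DA·DA·DA·DCC·CBA·DA·DA
    A ↦ DCC
    B ↦ DA
    C ↦ DA
    D ↦ CBA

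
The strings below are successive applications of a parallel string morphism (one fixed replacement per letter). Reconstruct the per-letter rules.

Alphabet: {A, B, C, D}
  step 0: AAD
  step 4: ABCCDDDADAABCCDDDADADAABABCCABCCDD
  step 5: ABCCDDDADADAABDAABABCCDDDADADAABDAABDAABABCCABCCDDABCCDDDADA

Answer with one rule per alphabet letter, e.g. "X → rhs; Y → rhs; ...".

  step 4 ⇒ step 5: ABCCDDDADAABCCDDDADADAABABCCABCCDD ⇒ AB·CC·D·D·DA·DA·DA·AB·DA·AB·AB·CC·D·D·DA·DA·DA·AB·DA·AB·DA·AB·AB·CC·AB·CC·D·D·AB·CC·D·D·DA·DA
    A ↦ AB
    B ↦ CC
    C ↦ D
    D ↦ DA

A->AB, B->CC, C->D, D->DA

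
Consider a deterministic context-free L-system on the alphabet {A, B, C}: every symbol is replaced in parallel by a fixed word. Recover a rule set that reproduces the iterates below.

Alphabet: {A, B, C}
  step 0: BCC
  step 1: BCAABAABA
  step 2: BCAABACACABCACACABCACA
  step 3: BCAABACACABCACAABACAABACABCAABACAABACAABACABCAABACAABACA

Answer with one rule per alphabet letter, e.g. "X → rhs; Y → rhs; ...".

A->CA, B->BCA, C->ABA

  step 2 ⇒ step 3: BCAABACACABCACACABCACA ⇒ BCA·ABA·CA·CA·BCA·CA·ABA·CA·ABA·CA·BCA·ABA·CA·ABA·CA·ABA·CA·BCA·ABA·CA·ABA·CA
    A ↦ CA
    B ↦ BCA
    C ↦ ABA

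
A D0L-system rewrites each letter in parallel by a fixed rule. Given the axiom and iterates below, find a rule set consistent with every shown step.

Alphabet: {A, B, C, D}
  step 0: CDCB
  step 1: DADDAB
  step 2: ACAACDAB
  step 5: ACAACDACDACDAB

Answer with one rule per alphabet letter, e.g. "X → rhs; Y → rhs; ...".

  step 1 ⇒ step 2: DADDAB ⇒ A·C·A·A·C·DAB
    A ↦ C
    B ↦ DAB
    D ↦ A
  step 0 ⇒ step 1: CDCB ⇒ D·A·D·DAB
    C ↦ D

A->C, B->DAB, C->D, D->A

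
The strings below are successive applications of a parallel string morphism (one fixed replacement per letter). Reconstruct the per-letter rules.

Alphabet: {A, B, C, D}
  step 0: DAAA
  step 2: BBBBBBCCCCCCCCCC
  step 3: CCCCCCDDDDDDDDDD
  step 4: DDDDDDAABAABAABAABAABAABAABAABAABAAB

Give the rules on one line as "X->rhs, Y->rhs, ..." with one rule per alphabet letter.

  step 3 ⇒ step 4: CCCCCCDDDDDDDDDD ⇒ D·D·D·D·D·D·AAB·AAB·AAB·AAB·AAB·AAB·AAB·AAB·AAB·AAB
    C ↦ D
    D ↦ AAB
    A ↦ BBB  (constrained at step 0)
  step 2 ⇒ step 3: BBBBBBCCCCCCCCCC ⇒ C·C·C·C·C·C·D·D·D·D·D·D·D·D·D·D
    B ↦ C

A->BBB, B->C, C->D, D->AAB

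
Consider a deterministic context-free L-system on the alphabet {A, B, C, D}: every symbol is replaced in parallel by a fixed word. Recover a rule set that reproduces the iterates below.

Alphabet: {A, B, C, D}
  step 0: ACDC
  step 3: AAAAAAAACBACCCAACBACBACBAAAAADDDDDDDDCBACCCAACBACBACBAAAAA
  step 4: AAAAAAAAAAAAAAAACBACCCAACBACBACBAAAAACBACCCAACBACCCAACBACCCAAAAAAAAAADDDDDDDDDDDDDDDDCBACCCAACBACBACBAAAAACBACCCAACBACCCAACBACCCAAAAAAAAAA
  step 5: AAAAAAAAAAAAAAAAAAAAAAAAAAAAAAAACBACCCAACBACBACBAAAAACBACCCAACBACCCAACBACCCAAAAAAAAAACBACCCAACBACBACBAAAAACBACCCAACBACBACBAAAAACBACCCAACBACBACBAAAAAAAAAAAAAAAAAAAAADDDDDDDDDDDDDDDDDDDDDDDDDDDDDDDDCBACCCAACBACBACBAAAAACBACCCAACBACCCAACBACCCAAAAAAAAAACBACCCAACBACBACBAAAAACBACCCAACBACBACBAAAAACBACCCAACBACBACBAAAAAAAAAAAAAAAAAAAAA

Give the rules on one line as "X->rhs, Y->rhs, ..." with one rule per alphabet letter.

A->AA, B->CCC, C->CBA, D->DD

  step 4 ⇒ step 5: AAAAAAAAAAAAAAAACBACCCAACBACBACBAAAAACBACCCAACBACCCAACBACCCAAAAAAAAAADDDDDDDDDDDDDDDDCBACCCAACBACBACBAAAAACBACCCAACBACCCAACBACCCAAAAAAAAAA ⇒ AA·AA·AA·AA·AA·AA·AA·AA·AA·AA·AA·AA·AA·AA·AA·AA·CBA·CCC·AA·CBA·CBA·CBA·AA·AA·CBA·CCC·AA·CBA·CCC·AA·CBA·CCC·AA·AA·AA·AA·AA·CBA·CCC·AA·CBA·CBA·CBA·AA·AA·CBA·CCC·AA·CBA·CBA·CBA·AA·AA·CBA·CCC·AA·CBA·CBA·CBA·AA·AA·AA·AA·AA·AA·AA·AA·AA·AA·DD·DD·DD·DD·DD·DD·DD·DD·DD·DD·DD·DD·DD·DD·DD·DD·CBA·CCC·AA·CBA·CBA·CBA·AA·AA·CBA·CCC·AA·CBA·CCC·AA·CBA·CCC·AA·AA·AA·AA·AA·CBA·CCC·AA·CBA·CBA·CBA·AA·AA·CBA·CCC·AA·CBA·CBA·CBA·AA·AA·CBA·CCC·AA·CBA·CBA·CBA·AA·AA·AA·AA·AA·AA·AA·AA·AA·AA
    A ↦ AA
    B ↦ CCC
    C ↦ CBA
    D ↦ DD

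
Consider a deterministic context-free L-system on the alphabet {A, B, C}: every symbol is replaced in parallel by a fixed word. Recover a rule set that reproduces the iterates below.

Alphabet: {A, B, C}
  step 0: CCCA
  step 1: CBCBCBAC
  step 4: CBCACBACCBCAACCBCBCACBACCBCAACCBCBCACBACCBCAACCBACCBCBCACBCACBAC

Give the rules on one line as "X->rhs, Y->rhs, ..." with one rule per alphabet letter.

  step 0 ⇒ step 1: CCCA ⇒ CB·CB·CB·AC
    A ↦ AC
    C ↦ CB
    B ↦ CA  (constrained at step 1)

A->AC, B->CA, C->CB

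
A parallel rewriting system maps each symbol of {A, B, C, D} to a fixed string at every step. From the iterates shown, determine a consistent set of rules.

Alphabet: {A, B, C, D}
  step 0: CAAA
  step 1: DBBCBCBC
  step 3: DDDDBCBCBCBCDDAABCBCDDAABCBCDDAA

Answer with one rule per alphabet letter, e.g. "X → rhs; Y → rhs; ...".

A->BC, B->AA, C->DB, D->DD

  step 0 ⇒ step 1: CAAA ⇒ DB·BC·BC·BC
    A ↦ BC
    C ↦ DB
    B ↦ AA  (constrained at step 1)
    D ↦ DD  (constrained at step 1)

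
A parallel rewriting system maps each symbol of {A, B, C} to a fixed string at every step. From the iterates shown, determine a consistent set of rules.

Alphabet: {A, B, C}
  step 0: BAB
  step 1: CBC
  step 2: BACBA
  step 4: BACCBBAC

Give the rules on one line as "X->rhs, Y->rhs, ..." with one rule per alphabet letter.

A->B, B->C, C->BA

  step 1 ⇒ step 2: CBC ⇒ BA·C·BA
    B ↦ C
    C ↦ BA
  step 0 ⇒ step 1: BAB ⇒ C·B·C
    A ↦ B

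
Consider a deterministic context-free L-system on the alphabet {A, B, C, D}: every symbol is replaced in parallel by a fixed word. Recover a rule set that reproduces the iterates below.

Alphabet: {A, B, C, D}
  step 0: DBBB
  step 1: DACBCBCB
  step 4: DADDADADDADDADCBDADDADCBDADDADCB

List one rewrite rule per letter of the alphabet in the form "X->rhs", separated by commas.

  step 0 ⇒ step 1: DBBB ⇒ DA·CB·CB·CB
    B ↦ CB
    D ↦ DA
    A ↦ D  (constrained at step 1)
    C ↦ D  (constrained at step 1)

A->D, B->CB, C->D, D->DA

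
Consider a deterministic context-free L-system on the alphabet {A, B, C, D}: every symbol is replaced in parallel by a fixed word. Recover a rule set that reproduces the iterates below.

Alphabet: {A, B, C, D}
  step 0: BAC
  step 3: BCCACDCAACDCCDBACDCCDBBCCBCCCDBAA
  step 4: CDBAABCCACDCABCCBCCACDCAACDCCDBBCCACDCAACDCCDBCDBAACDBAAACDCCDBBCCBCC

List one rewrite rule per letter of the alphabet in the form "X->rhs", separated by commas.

  step 3 ⇒ step 4: BCCACDCAACDCCDBACDCCDBBCCBCCCDBAA ⇒ CDB·A·A·BCC·A·CDC·A·BCC·BCC·A·CDC·A·A·CDC·CDB·BCC·A·CDC·A·A·CDC·CDB·CDB·A·A·CDB·A·A·A·CDC·CDB·BCC·BCC
    A ↦ BCC
    B ↦ CDB
    C ↦ A
    D ↦ CDC

A->BCC, B->CDB, C->A, D->CDC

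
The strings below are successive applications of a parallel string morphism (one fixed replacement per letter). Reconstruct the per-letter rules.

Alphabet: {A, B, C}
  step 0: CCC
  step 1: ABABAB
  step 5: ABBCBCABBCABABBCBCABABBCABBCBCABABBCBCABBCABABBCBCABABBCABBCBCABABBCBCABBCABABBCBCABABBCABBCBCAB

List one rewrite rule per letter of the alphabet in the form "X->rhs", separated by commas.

  step 0 ⇒ step 1: CCC ⇒ AB·AB·AB
    C ↦ AB
    A ↦ AB  (constrained at step 1)
    B ↦ BC  (constrained at step 1)

A->AB, B->BC, C->AB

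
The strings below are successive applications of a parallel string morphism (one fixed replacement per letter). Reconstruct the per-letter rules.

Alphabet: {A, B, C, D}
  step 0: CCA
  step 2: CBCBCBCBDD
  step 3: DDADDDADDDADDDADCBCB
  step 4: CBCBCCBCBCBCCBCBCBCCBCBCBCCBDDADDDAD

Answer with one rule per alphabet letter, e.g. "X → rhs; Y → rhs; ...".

  step 3 ⇒ step 4: DDADDDADDDADDDADCBCB ⇒ CB·CB·C·CB·CB·CB·C·CB·CB·CB·C·CB·CB·CB·C·CB·DD·AD·DD·AD
    A ↦ C
    B ↦ AD
    C ↦ DD
    D ↦ CB

A->C, B->AD, C->DD, D->CB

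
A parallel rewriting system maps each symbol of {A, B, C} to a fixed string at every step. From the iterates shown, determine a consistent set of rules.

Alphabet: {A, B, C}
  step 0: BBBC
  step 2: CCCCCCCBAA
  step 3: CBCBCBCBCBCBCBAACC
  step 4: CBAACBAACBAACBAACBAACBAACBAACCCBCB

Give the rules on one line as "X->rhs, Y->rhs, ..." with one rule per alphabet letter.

  step 3 ⇒ step 4: CBCBCBCBCBCBCBAACC ⇒ CB·AA·CB·AA·CB·AA·CB·AA·CB·AA·CB·AA·CB·AA·C·C·CB·CB
    A ↦ C
    B ↦ AA
    C ↦ CB

A->C, B->AA, C->CB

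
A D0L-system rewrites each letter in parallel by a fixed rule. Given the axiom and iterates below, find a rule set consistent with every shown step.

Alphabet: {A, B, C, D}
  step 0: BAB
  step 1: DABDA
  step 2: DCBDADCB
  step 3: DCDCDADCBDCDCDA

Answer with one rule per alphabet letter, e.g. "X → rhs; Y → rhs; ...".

  step 2 ⇒ step 3: DCBDADCB ⇒ DC·DC·DA·DC·B·DC·DC·DA
    A ↦ B
    B ↦ DA
    C ↦ DC
    D ↦ DC

A->B, B->DA, C->DC, D->DC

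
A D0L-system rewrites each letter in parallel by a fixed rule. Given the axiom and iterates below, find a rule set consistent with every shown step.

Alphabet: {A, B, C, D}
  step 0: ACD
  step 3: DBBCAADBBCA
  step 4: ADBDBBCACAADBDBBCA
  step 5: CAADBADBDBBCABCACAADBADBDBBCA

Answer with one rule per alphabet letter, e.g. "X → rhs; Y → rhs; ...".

A->CA, B->DB, C->B, D->A

  step 4 ⇒ step 5: ADBDBBCACAADBDBBCA ⇒ CA·A·DB·A·DB·DB·B·CA·B·CA·CA·A·DB·A·DB·DB·B·CA
    A ↦ CA
    B ↦ DB
    C ↦ B
    D ↦ A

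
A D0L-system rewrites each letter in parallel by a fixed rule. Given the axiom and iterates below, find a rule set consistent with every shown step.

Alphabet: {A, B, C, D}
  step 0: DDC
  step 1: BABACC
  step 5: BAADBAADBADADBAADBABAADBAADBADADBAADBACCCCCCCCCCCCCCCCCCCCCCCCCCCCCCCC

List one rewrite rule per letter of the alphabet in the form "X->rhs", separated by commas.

  step 0 ⇒ step 1: DDC ⇒ BA·BA·CC
    C ↦ CC
    D ↦ BA
    A ↦ AD  (constrained at step 1)
    B ↦ D  (constrained at step 1)

A->AD, B->D, C->CC, D->BA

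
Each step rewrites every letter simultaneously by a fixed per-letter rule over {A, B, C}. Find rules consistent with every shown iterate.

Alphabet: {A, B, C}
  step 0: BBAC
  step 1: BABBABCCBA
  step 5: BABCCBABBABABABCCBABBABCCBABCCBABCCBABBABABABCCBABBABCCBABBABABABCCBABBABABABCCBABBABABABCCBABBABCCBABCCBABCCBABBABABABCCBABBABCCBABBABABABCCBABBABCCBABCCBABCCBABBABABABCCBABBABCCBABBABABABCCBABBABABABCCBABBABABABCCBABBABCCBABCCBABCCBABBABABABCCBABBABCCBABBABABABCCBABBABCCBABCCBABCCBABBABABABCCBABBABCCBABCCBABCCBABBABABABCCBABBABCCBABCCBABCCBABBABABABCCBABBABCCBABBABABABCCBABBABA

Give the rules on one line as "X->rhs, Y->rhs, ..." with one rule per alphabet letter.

  step 0 ⇒ step 1: BBAC ⇒ BAB·BAB·CC·BA
    A ↦ CC
    B ↦ BAB
    C ↦ BA

A->CC, B->BAB, C->BA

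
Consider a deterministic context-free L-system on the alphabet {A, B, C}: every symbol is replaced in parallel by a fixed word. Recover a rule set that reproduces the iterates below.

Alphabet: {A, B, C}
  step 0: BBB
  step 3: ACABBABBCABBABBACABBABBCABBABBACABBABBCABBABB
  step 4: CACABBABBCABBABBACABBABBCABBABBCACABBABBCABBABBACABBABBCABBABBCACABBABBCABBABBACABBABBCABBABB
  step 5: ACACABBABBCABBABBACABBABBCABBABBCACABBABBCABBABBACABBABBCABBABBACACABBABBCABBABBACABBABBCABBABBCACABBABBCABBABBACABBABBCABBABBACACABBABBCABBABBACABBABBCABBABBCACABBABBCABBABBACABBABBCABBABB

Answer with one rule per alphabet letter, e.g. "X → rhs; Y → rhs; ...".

  step 4 ⇒ step 5: CACABBABBCABBABBACABBABBCABBABBCACABBABBCABBABBACABBABBCABBABBCACABBABBCABBABBACABBABBCABBABB ⇒ A·C·A·C·ABB·ABB·C·ABB·ABB·A·C·ABB·ABB·C·ABB·ABB·C·A·C·ABB·ABB·C·ABB·ABB·A·C·ABB·ABB·C·ABB·ABB·A·C·A·C·ABB·ABB·C·ABB·ABB·A·C·ABB·ABB·C·ABB·ABB·C·A·C·ABB·ABB·C·ABB·ABB·A·C·ABB·ABB·C·ABB·ABB·A·C·A·C·ABB·ABB·C·ABB·ABB·A·C·ABB·ABB·C·ABB·ABB·C·A·C·ABB·ABB·C·ABB·ABB·A·C·ABB·ABB·C·ABB·ABB
    A ↦ C
    B ↦ ABB
    C ↦ A

A->C, B->ABB, C->A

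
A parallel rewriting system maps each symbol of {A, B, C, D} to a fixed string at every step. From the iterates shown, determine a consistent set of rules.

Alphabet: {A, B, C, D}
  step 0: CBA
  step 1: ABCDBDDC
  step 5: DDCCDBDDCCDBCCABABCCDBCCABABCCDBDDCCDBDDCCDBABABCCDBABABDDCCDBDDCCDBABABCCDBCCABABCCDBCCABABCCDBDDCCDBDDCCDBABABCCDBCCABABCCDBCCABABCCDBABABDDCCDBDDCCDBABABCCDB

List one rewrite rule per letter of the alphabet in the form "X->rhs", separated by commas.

  step 0 ⇒ step 1: CBA ⇒ AB·CDB·DDC
    A ↦ DDC
    B ↦ CDB
    C ↦ AB
    D ↦ C  (constrained at step 1)

A->DDC, B->CDB, C->AB, D->C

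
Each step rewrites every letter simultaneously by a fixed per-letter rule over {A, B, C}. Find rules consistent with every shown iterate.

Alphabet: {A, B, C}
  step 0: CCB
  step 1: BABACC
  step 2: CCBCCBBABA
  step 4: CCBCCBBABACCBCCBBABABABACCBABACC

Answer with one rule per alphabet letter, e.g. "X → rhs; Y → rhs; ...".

  step 1 ⇒ step 2: BABACC ⇒ CC·B·CC·B·BA·BA
    A ↦ B
    B ↦ CC
    C ↦ BA

A->B, B->CC, C->BA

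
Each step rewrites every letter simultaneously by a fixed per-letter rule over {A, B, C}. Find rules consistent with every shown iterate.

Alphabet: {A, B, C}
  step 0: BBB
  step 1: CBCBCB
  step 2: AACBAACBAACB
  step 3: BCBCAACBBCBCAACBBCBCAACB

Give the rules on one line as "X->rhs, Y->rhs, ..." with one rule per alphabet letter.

A->BC, B->CB, C->AA

  step 2 ⇒ step 3: AACBAACBAACB ⇒ BC·BC·AA·CB·BC·BC·AA·CB·BC·BC·AA·CB
    A ↦ BC
    B ↦ CB
    C ↦ AA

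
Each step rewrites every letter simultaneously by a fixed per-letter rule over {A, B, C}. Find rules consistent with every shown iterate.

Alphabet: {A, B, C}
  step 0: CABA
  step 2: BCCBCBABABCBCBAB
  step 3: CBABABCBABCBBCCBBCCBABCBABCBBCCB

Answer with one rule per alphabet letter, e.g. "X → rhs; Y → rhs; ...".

  step 2 ⇒ step 3: BCCBCBABABCBCBAB ⇒ CB·AB·AB·CB·AB·CB·BC·CB·BC·CB·AB·CB·AB·CB·BC·CB
    A ↦ BC
    B ↦ CB
    C ↦ AB

A->BC, B->CB, C->AB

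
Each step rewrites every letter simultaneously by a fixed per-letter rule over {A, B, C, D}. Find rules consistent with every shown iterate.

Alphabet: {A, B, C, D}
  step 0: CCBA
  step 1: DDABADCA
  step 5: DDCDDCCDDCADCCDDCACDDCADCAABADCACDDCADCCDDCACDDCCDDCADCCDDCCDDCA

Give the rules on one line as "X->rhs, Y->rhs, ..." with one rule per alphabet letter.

A->DCA, B->ABA, C->D, D->C

  step 0 ⇒ step 1: CCBA ⇒ D·D·ABA·DCA
    A ↦ DCA
    B ↦ ABA
    C ↦ D
    D ↦ C  (constrained at step 1)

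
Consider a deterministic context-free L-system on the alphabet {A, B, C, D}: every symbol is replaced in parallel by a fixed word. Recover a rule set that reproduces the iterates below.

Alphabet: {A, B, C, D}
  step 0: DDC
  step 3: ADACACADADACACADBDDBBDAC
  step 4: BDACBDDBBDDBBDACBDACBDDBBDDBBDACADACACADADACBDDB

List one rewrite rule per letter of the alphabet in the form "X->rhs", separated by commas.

A->BD, B->AD, C->DB, D->AC

  step 3 ⇒ step 4: ADACACADADACACADBDDBBDAC ⇒ BD·AC·BD·DB·BD·DB·BD·AC·BD·AC·BD·DB·BD·DB·BD·AC·AD·AC·AC·AD·AD·AC·BD·DB
    A ↦ BD
    B ↦ AD
    C ↦ DB
    D ↦ AC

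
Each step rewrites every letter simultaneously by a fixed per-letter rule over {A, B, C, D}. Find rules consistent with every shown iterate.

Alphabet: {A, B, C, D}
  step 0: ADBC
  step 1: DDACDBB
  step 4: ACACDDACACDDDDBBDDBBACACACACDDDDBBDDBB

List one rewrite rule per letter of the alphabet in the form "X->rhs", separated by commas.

  step 0 ⇒ step 1: ADBC ⇒ DD·AC·D·BB
    A ↦ DD
    B ↦ D
    C ↦ BB
    D ↦ AC

A->DD, B->D, C->BB, D->AC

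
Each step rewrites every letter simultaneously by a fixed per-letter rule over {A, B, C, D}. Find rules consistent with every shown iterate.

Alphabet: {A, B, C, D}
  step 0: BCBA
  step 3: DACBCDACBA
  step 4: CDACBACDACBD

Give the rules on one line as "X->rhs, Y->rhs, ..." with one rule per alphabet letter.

A->D, B->CB, C->A, D->C

  step 3 ⇒ step 4: DACBCDACBA ⇒ C·D·A·CB·A·C·D·A·CB·D
    A ↦ D
    B ↦ CB
    C ↦ A
    D ↦ C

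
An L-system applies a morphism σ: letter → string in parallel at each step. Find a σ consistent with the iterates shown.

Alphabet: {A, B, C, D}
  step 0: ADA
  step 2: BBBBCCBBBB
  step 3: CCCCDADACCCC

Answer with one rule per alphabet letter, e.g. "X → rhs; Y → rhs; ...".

  step 2 ⇒ step 3: BBBBCCBBBB ⇒ C·C·C·C·DA·DA·C·C·C·C
    B ↦ C
    C ↦ DA
    A ↦ DD  (constrained at step 0)
    D ↦ BB  (constrained at step 0)

A->DD, B->C, C->DA, D->BB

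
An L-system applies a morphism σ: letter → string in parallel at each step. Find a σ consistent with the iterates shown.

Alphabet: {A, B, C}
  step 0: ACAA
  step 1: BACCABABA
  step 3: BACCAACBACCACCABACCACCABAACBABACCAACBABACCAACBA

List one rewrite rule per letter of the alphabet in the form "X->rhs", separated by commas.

  step 0 ⇒ step 1: ACAA ⇒ BA·CCA·BA·BA
    A ↦ BA
    C ↦ CCA
    B ↦ AC  (constrained at step 1)

A->BA, B->AC, C->CCA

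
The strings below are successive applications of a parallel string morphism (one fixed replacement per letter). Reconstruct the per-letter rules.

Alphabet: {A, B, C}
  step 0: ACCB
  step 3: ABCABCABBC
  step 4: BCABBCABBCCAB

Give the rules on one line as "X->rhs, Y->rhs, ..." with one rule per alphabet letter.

A->B, B->C, C->AB

  step 3 ⇒ step 4: ABCABCABBC ⇒ B·C·AB·B·C·AB·B·C·C·AB
    A ↦ B
    B ↦ C
    C ↦ AB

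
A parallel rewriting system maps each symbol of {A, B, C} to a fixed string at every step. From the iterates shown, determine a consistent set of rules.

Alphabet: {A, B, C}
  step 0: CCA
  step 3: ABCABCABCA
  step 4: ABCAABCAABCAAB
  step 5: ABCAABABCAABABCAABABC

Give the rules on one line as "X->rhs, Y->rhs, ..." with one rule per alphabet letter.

  step 4 ⇒ step 5: ABCAABCAABCAAB ⇒ AB·C·A·AB·AB·C·A·AB·AB·C·A·AB·AB·C
    A ↦ AB
    B ↦ C
    C ↦ A

A->AB, B->C, C->A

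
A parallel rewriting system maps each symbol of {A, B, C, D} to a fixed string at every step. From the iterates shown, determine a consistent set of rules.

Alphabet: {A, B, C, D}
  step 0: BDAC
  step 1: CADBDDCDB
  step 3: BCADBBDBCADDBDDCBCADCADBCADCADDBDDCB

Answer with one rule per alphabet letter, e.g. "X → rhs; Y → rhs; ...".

  step 0 ⇒ step 1: BDAC ⇒ CAD·B·DDC·DB
    A ↦ DDC
    B ↦ CAD
    C ↦ DB
    D ↦ B

A->DDC, B->CAD, C->DB, D->B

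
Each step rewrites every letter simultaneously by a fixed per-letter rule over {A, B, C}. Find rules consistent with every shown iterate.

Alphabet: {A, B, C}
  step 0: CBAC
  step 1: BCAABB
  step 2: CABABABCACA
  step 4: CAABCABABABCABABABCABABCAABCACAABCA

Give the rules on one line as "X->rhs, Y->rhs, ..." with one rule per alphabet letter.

A->AB, B->CA, C->B

  step 1 ⇒ step 2: BCAABB ⇒ CA·B·AB·AB·CA·CA
    A ↦ AB
    B ↦ CA
    C ↦ B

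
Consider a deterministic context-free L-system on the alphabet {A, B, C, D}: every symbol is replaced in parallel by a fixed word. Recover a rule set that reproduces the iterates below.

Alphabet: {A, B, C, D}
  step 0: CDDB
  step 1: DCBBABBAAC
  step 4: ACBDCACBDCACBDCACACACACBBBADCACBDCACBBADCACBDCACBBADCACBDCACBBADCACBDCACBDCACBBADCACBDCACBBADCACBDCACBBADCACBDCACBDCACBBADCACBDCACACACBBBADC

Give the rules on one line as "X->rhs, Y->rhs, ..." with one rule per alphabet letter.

  step 0 ⇒ step 1: CDDB ⇒ DC·BBA·BBA·AC
    B ↦ AC
    C ↦ DC
    D ↦ BBA
    A ↦ ACB  (constrained at step 1)

A->ACB, B->AC, C->DC, D->BBA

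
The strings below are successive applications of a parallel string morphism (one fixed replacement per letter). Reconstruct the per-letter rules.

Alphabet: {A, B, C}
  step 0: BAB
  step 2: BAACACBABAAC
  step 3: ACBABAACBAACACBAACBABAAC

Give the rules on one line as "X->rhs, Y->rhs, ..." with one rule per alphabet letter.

  step 2 ⇒ step 3: BAACACBABAAC ⇒ AC·BA·BA·AC·BA·AC·AC·BA·AC·BA·BA·AC
    A ↦ BA
    B ↦ AC
    C ↦ AC

A->BA, B->AC, C->AC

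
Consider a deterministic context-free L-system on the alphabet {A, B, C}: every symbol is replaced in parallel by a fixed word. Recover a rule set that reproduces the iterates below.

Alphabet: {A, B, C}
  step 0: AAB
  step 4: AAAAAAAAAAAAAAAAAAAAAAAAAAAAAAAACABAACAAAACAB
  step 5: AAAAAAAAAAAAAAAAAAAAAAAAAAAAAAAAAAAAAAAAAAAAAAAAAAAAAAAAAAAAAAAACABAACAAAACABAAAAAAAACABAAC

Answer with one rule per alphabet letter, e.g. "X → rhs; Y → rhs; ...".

A->AA, B->C, C->CAB

  step 4 ⇒ step 5: AAAAAAAAAAAAAAAAAAAAAAAAAAAAAAAACABAACAAAACAB ⇒ AA·AA·AA·AA·AA·AA·AA·AA·AA·AA·AA·AA·AA·AA·AA·AA·AA·AA·AA·AA·AA·AA·AA·AA·AA·AA·AA·AA·AA·AA·AA·AA·CAB·AA·C·AA·AA·CAB·AA·AA·AA·AA·CAB·AA·C
    A ↦ AA
    B ↦ C
    C ↦ CAB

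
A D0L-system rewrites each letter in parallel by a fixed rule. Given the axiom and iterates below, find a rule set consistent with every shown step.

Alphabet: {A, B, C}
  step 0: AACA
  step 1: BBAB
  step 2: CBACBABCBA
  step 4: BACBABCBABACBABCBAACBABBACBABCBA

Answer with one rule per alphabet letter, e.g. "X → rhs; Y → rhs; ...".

  step 1 ⇒ step 2: BBAB ⇒ CBA·CBA·B·CBA
    A ↦ B
    B ↦ CBA
  step 0 ⇒ step 1: AACA ⇒ B·B·A·B
    C ↦ A

A->B, B->CBA, C->A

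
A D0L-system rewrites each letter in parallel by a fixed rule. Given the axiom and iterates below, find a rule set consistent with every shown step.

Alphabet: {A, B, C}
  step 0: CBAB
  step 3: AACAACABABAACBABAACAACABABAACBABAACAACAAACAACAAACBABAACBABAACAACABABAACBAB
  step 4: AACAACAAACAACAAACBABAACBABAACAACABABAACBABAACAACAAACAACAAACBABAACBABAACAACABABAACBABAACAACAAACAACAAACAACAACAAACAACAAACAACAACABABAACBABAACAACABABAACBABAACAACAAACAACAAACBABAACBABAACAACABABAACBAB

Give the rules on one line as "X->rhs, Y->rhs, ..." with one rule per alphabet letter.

  step 3 ⇒ step 4: AACAACABABAACBABAACAACABABAACBABAACAACAAACAACAAACBABAACBABAACAACABABAACBAB ⇒ AAC·AAC·A·AAC·AAC·A·AAC·BAB·AAC·BAB·AAC·AAC·A·BAB·AAC·BAB·AAC·AAC·A·AAC·AAC·A·AAC·BAB·AAC·BAB·AAC·AAC·A·BAB·AAC·BAB·AAC·AAC·A·AAC·AAC·A·AAC·AAC·AAC·A·AAC·AAC·A·AAC·AAC·AAC·A·BAB·AAC·BAB·AAC·AAC·A·BAB·AAC·BAB·AAC·AAC·A·AAC·AAC·A·AAC·BAB·AAC·BAB·AAC·AAC·A·BAB·AAC·BAB
    A ↦ AAC
    B ↦ BAB
    C ↦ A

A->AAC, B->BAB, C->A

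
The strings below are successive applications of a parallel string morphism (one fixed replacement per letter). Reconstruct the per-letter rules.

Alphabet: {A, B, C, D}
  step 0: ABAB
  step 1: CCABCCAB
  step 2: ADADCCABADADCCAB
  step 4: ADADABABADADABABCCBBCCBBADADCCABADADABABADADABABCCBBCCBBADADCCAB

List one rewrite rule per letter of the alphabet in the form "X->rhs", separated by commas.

  step 1 ⇒ step 2: CCABCCAB ⇒ AD·AD·CC·AB·AD·AD·CC·AB
    A ↦ CC
    B ↦ AB
    C ↦ AD
    D ↦ BB  (constrained at step 2)

A->CC, B->AB, C->AD, D->BB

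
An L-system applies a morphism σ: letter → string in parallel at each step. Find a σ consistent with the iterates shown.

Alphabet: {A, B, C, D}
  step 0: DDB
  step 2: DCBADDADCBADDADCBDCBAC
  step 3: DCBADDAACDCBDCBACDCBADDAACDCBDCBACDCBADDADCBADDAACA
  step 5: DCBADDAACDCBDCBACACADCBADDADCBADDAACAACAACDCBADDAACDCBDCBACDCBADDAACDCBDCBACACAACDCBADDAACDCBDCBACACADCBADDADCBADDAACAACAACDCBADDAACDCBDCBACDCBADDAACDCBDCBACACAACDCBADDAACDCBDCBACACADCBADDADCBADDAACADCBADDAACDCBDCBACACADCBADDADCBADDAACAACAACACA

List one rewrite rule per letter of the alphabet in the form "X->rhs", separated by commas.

  step 2 ⇒ step 3: DCBADDADCBADDADCBDCBAC ⇒ DCB·A·DDA·AC·DCB·DCB·AC·DCB·A·DDA·AC·DCB·DCB·AC·DCB·A·DDA·DCB·A·DDA·AC·A
    A ↦ AC
    B ↦ DDA
    C ↦ A
    D ↦ DCB

A->AC, B->DDA, C->A, D->DCB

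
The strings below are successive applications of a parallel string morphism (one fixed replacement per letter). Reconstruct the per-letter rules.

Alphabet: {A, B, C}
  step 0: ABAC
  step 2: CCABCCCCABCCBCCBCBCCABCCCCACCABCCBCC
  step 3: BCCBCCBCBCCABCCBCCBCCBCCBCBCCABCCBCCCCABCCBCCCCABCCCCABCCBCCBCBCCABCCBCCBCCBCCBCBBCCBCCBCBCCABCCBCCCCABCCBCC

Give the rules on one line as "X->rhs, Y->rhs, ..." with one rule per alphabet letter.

  step 2 ⇒ step 3: CCABCCCCABCCBCCBCBCCABCCCCACCABCCBCC ⇒ BCC·BCC·BCB·CCA·BCC·BCC·BCC·BCC·BCB·CCA·BCC·BCC·CCA·BCC·BCC·CCA·BCC·CCA·BCC·BCC·BCB·CCA·BCC·BCC·BCC·BCC·BCB·BCC·BCC·BCB·CCA·BCC·BCC·CCA·BCC·BCC
    A ↦ BCB
    B ↦ CCA
    C ↦ BCC

A->BCB, B->CCA, C->BCC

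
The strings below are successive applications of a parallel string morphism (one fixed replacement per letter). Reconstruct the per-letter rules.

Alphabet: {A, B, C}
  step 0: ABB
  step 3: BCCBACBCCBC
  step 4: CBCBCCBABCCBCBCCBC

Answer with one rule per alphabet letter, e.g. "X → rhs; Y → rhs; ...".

  step 3 ⇒ step 4: BCCBACBCCBC ⇒ C·BC·BC·C·BA·BC·C·BC·BC·C·BC
    A ↦ BA
    B ↦ C
    C ↦ BC

A->BA, B->C, C->BC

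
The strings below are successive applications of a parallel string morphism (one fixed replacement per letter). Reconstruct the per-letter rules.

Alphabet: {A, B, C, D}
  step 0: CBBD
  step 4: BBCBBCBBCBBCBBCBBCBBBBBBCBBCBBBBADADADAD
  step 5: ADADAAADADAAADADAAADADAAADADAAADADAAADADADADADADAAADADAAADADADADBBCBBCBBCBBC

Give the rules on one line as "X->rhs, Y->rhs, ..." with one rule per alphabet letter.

  step 4 ⇒ step 5: BBCBBCBBCBBCBBCBBCBBBBBBCBBCBBBBADADADAD ⇒ AD·AD·AA·AD·AD·AA·AD·AD·AA·AD·AD·AA·AD·AD·AA·AD·AD·AA·AD·AD·AD·AD·AD·AD·AA·AD·AD·AA·AD·AD·AD·AD·BB·C·BB·C·BB·C·BB·C
    A ↦ BB
    B ↦ AD
    C ↦ AA
    D ↦ C

A->BB, B->AD, C->AA, D->C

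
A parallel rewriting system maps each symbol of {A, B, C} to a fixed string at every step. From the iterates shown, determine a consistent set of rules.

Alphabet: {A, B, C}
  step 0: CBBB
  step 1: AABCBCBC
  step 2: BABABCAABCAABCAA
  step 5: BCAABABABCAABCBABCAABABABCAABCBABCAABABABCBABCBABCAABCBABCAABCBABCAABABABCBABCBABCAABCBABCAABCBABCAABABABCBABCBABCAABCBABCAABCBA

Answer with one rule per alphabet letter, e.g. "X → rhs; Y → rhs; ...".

  step 1 ⇒ step 2: AABCBCBC ⇒ BA·BA·BC·AA·BC·AA·BC·AA
    A ↦ BA
    B ↦ BC
    C ↦ AA

A->BA, B->BC, C->AA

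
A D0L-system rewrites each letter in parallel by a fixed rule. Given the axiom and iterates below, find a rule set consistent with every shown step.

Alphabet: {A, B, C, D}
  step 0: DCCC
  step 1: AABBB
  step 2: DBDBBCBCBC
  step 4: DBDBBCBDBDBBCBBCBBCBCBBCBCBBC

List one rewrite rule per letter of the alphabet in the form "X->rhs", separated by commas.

A->DB, B->BC, C->B, D->AA

  step 1 ⇒ step 2: AABBB ⇒ DB·DB·BC·BC·BC
    A ↦ DB
    B ↦ BC
  step 0 ⇒ step 1: DCCC ⇒ AA·B·B·B
    C ↦ B
  step 0 ⇒ step 1: DCCC ⇒ AA·B·B·B
    D ↦ AA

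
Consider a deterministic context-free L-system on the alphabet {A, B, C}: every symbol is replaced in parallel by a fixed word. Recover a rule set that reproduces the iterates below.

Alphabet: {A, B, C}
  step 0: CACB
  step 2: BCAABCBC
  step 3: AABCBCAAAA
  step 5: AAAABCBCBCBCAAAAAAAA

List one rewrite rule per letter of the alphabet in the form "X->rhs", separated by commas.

A->BC, B->A, C->A

  step 2 ⇒ step 3: BCAABCBC ⇒ A·A·BC·BC·A·A·A·A
    A ↦ BC
    B ↦ A
    C ↦ A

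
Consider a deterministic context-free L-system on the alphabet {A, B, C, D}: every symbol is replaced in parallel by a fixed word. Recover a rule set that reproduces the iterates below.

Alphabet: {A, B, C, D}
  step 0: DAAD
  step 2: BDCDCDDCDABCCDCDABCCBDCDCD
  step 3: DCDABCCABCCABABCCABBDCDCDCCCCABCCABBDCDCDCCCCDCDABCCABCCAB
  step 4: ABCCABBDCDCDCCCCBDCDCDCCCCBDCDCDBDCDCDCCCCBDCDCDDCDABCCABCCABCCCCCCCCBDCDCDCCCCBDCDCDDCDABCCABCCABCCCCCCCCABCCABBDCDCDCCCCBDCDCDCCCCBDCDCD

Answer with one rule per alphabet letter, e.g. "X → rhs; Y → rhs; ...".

A->BDC, B->DCD, C->CC, D->AB

  step 3 ⇒ step 4: DCDABCCABCCABABCCABBDCDCDCCCCABCCABBDCDCDCCCCDCDABCCABCCAB ⇒ AB·CC·AB·BDC·DCD·CC·CC·BDC·DCD·CC·CC·BDC·DCD·BDC·DCD·CC·CC·BDC·DCD·DCD·AB·CC·AB·CC·AB·CC·CC·CC·CC·BDC·DCD·CC·CC·BDC·DCD·DCD·AB·CC·AB·CC·AB·CC·CC·CC·CC·AB·CC·AB·BDC·DCD·CC·CC·BDC·DCD·CC·CC·BDC·DCD
    A ↦ BDC
    B ↦ DCD
    C ↦ CC
    D ↦ AB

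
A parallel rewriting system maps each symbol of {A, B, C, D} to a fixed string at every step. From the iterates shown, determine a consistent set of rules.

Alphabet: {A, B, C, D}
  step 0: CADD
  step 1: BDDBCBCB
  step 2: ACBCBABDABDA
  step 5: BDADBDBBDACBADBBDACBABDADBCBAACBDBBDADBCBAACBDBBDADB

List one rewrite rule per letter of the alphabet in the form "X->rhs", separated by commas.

  step 1 ⇒ step 2: BDDBCBCB ⇒ A·CB·CB·A·BD·A·BD·A
    B ↦ A
    C ↦ BD
    D ↦ CB
  step 0 ⇒ step 1: CADD ⇒ BD·DB·CB·CB
    A ↦ DB

A->DB, B->A, C->BD, D->CB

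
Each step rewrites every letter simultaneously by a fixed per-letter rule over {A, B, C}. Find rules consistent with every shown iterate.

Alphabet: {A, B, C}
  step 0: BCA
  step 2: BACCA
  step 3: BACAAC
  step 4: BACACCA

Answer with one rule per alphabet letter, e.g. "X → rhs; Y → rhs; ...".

  step 3 ⇒ step 4: BACAAC ⇒ BA·C·A·C·C·A
    A ↦ C
    B ↦ BA
    C ↦ A

A->C, B->BA, C->A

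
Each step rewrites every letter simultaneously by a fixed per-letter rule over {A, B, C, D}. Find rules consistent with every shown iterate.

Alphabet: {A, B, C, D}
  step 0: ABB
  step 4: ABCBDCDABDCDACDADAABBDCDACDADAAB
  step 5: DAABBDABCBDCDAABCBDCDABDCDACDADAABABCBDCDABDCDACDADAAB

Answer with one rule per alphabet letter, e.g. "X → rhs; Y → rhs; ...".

A->DA, B->AB, C->BD, D->C

  step 4 ⇒ step 5: ABCBDCDABDCDACDADAABBDCDACDADAAB ⇒ DA·AB·BD·AB·C·BD·C·DA·AB·C·BD·C·DA·BD·C·DA·C·DA·DA·AB·AB·C·BD·C·DA·BD·C·DA·C·DA·DA·AB
    A ↦ DA
    B ↦ AB
    C ↦ BD
    D ↦ C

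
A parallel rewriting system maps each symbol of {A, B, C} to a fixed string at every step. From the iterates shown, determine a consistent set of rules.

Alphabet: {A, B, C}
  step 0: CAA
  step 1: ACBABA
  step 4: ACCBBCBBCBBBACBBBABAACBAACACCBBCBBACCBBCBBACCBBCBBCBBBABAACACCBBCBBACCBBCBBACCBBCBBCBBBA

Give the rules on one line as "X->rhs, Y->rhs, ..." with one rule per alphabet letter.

A->BA, B->CBB, C->AC

  step 0 ⇒ step 1: CAA ⇒ AC·BA·BA
    A ↦ BA
    C ↦ AC
    B ↦ CBB  (constrained at step 1)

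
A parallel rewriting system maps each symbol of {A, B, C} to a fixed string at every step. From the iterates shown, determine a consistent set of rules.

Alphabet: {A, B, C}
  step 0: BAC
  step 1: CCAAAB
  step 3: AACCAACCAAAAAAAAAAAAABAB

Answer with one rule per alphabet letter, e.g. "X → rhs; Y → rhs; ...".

A->AA, B->CC, C->AB

  step 0 ⇒ step 1: BAC ⇒ CC·AA·AB
    A ↦ AA
    B ↦ CC
    C ↦ AB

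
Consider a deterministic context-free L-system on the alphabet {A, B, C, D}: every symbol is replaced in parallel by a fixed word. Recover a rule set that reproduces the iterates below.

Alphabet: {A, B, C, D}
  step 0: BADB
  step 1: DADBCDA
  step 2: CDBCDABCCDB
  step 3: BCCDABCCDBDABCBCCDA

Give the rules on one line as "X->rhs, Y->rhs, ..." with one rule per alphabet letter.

A->DB, B->DA, C->BC, D->C

  step 2 ⇒ step 3: CDBCDABCCDB ⇒ BC·C·DA·BC·C·DB·DA·BC·BC·C·DA
    A ↦ DB
    B ↦ DA
    C ↦ BC
    D ↦ C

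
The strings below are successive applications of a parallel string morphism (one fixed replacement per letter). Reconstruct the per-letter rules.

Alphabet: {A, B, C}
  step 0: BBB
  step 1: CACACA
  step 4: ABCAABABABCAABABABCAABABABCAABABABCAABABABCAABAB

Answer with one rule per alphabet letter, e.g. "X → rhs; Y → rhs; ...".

  step 0 ⇒ step 1: BBB ⇒ CA·CA·CA
    B ↦ CA
    A ↦ AB  (constrained at step 1)
    C ↦ AB  (constrained at step 1)

A->AB, B->CA, C->AB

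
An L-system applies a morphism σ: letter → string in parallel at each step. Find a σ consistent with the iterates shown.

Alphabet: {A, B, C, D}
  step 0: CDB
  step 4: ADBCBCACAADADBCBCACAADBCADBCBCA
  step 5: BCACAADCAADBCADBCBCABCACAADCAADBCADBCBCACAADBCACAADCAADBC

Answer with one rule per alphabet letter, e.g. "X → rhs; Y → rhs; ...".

  step 4 ⇒ step 5: ADBCBCACAADADBCBCACAADBCADBCBCA ⇒ BC·A·CA·AD·CA·AD·BC·AD·BC·BC·A·BC·A·CA·AD·CA·AD·BC·AD·BC·BC·A·CA·AD·BC·A·CA·AD·CA·AD·BC
    A ↦ BC
    B ↦ CA
    C ↦ AD
    D ↦ A

A->BC, B->CA, C->AD, D->A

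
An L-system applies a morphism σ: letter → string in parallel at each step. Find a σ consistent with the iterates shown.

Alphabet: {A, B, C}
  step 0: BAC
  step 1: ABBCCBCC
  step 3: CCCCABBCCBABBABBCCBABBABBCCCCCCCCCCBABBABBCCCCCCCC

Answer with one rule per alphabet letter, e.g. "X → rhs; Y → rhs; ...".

A->CCB, B->ABB, C->CC

  step 0 ⇒ step 1: BAC ⇒ ABB·CCB·CC
    A ↦ CCB
    B ↦ ABB
    C ↦ CC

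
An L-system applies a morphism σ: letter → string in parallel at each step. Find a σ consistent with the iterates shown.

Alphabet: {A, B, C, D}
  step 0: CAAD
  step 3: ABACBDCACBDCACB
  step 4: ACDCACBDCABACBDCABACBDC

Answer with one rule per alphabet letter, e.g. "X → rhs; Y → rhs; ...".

  step 3 ⇒ step 4: ABACBDCACBDCACB ⇒ AC·DC·AC·B·DC·A·B·AC·B·DC·A·B·AC·B·DC
    A ↦ AC
    B ↦ DC
    C ↦ B
    D ↦ A

A->AC, B->DC, C->B, D->A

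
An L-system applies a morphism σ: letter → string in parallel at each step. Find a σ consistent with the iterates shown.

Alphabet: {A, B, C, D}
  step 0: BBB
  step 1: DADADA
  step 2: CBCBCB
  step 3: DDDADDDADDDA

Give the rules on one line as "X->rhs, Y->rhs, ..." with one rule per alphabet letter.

  step 2 ⇒ step 3: CBCBCB ⇒ DD·DA·DD·DA·DD·DA
    B ↦ DA
    C ↦ DD
  step 1 ⇒ step 2: DADADA ⇒ C·B·C·B·C·B
    A ↦ B
  step 1 ⇒ step 2: DADADA ⇒ C·B·C·B·C·B
    D ↦ C

A->B, B->DA, C->DD, D->C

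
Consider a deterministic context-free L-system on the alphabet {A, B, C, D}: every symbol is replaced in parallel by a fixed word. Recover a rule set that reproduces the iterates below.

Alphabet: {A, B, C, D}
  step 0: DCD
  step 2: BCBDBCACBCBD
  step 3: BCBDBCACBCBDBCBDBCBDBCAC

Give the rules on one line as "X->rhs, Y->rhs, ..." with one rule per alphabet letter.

A->BC, B->BC, C->BD, D->AC

  step 2 ⇒ step 3: BCBDBCACBCBD ⇒ BC·BD·BC·AC·BC·BD·BC·BD·BC·BD·BC·AC
    A ↦ BC
    B ↦ BC
    C ↦ BD
    D ↦ AC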